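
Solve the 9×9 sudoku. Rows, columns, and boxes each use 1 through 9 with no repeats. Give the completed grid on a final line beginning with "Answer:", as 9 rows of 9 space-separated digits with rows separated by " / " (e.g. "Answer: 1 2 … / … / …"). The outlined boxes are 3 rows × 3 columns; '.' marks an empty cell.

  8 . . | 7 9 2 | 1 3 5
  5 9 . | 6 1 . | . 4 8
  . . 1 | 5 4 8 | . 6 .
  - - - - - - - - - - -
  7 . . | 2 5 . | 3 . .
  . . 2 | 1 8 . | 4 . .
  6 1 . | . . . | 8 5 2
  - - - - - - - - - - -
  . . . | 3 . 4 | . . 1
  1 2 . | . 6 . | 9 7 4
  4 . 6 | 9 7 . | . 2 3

Step 1. [r9c2∈{5,8}] r9c2 is the only open cell in row 9 admitting 8, so r9c2=8.
Step 2. [r5c8∈{9}] only 9 remains possible at r5c8 ⇒ r5c8=9.
Step 3. [r5c1∈{3}] nothing but 3 survives at r5c1. So r5c1=3.
Step 4. [r6c6∈{3,7,9}] across row 6, 7 lands solely at r6c6. So r6c6=7.
Step 5. [r4c2∈{4}] r4c2 has the single candidate 4. So r4c2=4.
Step 6. [r8c6∈{5}] r8c6 has the single candidate 5, so r8c6=5.
Step 7. [r7c3∈{5,7,9}] across col 3, 5 lands solely at r7c3. So r7c3=5.
Step 8. [r2c3∈{3,7}] across col 3, 7 lands solely at r2c3. So r2c3=7.
Step 9. [r4c6∈{6,9}] col 6 places 9 nowhere but r4c6. So r4c6=9.
Step 10. [r5c9∈{6,7}] across row 5, 7 lands solely at r5c9, so r5c9=7.
Step 11. [r3c7∈{2,7}] r3c7 is the only open cell in row 3 admitting 7, so r3c7=7.
Step 12. [r4c3∈{8}] nothing but 8 survives at r4c3, so r4c3=8.
Step 13. [r5c2∈{5}] r5c2 has the single candidate 5, so r5c2=5.
Step 14. [r7c1∈{9}] r7c1 is down to just 9. So r7c1=9.
Step 15. [r7c5∈{2}] r7c5 is down to just 2, so r7c5=2.
Step 16. [r9c7∈{5}] r9c7 has the single candidate 5 ⇒ r9c7=5.
Step 17. [r2c6∈{3}] r2c6 has the single candidate 3, so r2c6=3.
Step 18. [r6c5∈{3}] r6c5's peers cover all but 3 ⇒ r6c5=3.
Step 19. [r8c4∈{8}] r8c4's peers cover all but 8. So r8c4=8.
Step 20. [r8c3∈{3}] r8c3 is down to just 3, so r8c3=3.
Step 21. [r4c9∈{6}] only 6 remains possible at r4c9 ⇒ r4c9=6.
Step 22. [r3c1∈{2}] r3c1 is down to just 2. So r3c1=2.
Step 23. [r7c2∈{7}] r7c2 has the single candidate 7. So r7c2=7.
Step 24. [r9c6∈{1}] only 1 remains possible at r9c6, so r9c6=1.
Step 25. [r1c2∈{6}] only 6 remains possible at r1c2 ⇒ r1c2=6.
Step 26. [r3c9∈{9}] nothing but 9 survives at r3c9, so r3c9=9.
Step 27. [r5c6∈{6}] r5c6's peers cover all but 6 ⇒ r5c6=6.
Step 28. [r1c3∈{4}] nothing but 4 survives at r1c3. So r1c3=4.
Step 29. [r4c8∈{1}] only 1 remains possible at r4c8, so r4c8=1.
Step 30. [r7c7∈{6}] r7c7 has the single candidate 6, so r7c7=6.
Step 31. [r3c2∈{3}] nothing but 3 survives at r3c2 ⇒ r3c2=3.
Step 32. [r6c3∈{9}] r6c3's peers cover all but 9 ⇒ r6c3=9.
Step 33. [r2c7∈{2}] r2c7 has the single candidate 2, so r2c7=2.
Step 34. [r7c8∈{8}] nothing but 8 survives at r7c8. So r7c8=8.
Step 35. [r6c4∈{4}] r6c4 has the single candidate 4 ⇒ r6c4=4.

Answer: 8 6 4 7 9 2 1 3 5 / 5 9 7 6 1 3 2 4 8 / 2 3 1 5 4 8 7 6 9 / 7 4 8 2 5 9 3 1 6 / 3 5 2 1 8 6 4 9 7 / 6 1 9 4 3 7 8 5 2 / 9 7 5 3 2 4 6 8 1 / 1 2 3 8 6 5 9 7 4 / 4 8 6 9 7 1 5 2 3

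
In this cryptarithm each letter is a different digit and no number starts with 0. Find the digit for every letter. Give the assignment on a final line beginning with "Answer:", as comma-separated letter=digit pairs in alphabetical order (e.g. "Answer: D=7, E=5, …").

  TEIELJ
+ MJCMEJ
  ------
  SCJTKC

Step 1. [col 1: J + J ≡ C (mod 10)] several values work for J in column 1 (J + J ≡ C (mod 10), carry-in 0); try J=3. So J=3.
Step 2. [col 1: J + J ≡ C (mod 10)] column 1: given J=3, carry-in 0, and digits 3 already taken and all letters distinct, J+J≡C (mod 10) forces C=6 ⇒ C=6.
Step 3. [col 2: L + E ≡ K (mod 10)] column 2 (L + E ≡ K (mod 10), carry-in 0) doesn't pin K yet; pick K=0 and continue ⇒ K=0.
Step 4. [col 2: L + E ≡ K (mod 10)] several values work for E in column 2 (L + E ≡ K (mod 10), carry-in 0); try E=2 ⇒ E=2.
Step 5. [col 2: L + E ≡ K (mod 10)] column 2: given E=2, K=0, carry-in 0, and digits 0,2,3,6 already taken and all letters distinct, L+E≡K (mod 10) forces L=8, so L=8.
Step 6. [col 3: E + M ≡ T (mod 10)] no forcing yet in column 3 (carry-in 1); M=1 is free and consistent — try it. So M=1.
Step 7. [col 3: E + M ≡ T (mod 10)] column 3 reads E+M+carry(1)=T with E=2, M=1; with digits 0,1,2,3,6,8 already taken and all letters distinct, the only value for T is 4 ⇒ T=4.
Step 8. [col 4: I + C ≡ J (mod 10)] from column 4 (C=6, J=3, carry-in 0, digits 0,1,2,3,4,6,8 already taken and all letters distinct): I must equal 7 ⇒ I=7.
Step 9. [col 6: T + M ≡ S (mod 10)] column 6: given T=4, M=1, carry-in 0, and digits 0,1,2,3,4,6,7,8 already taken and all letters distinct, T+M≡S (mod 10) forces S=5 ⇒ S=5.

Answer: C=6, E=2, I=7, J=3, K=0, L=8, M=1, S=5, T=4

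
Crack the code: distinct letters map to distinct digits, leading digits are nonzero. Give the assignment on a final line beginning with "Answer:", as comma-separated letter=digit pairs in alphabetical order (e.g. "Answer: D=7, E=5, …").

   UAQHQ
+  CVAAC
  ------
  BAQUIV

Step 1. [col 1: Q + C ≡ V (mod 10)] no forcing yet in column 1 (carry-in 0); V=8 is free and consistent — try it, so V=8.
Step 2. [B] B is the leading digit of a 6-digit sum of two 5-digit numbers; the final carry is exactly 1 ⇒ B=1.
Step 3. [col 1: Q + C ≡ V (mod 10)] Q=2 is one option consistent with column 1 (Q + C ≡ V (mod 10), carry-in 0) — take it. So Q=2.
Step 4. [col 1: Q + C ≡ V (mod 10)] from column 1 (Q=2, V=8, carry-in 0, digits 1,2,8 already taken and all letters distinct): C must equal 6, so C=6.
Step 5. [col 2: H + A ≡ I (mod 10)] no forcing yet in column 2 (carry-in 0); A=4 is free and consistent — try it. So A=4.
Step 6. [col 2: H + A ≡ I (mod 10)] column 2 (H + A ≡ I (mod 10), carry-in 0) doesn't pin I yet; pick I=3 and continue. So I=3.
Step 7. [col 2: H + A ≡ I (mod 10)] column 2: given A=4, I=3, carry-in 0, and digits 1,2,3,4,6,8 already taken and all letters distinct, H+A≡I (mod 10) forces H=9 ⇒ H=9.
Step 8. [col 3: Q + A ≡ U (mod 10)] in column 3 we have Q+A≡U with carry-in 1; given Q=2, A=4 and digits 1,2,3,4,6,8,9 already taken and all letters distinct, that pins U to 7 ⇒ U=7.

Answer: A=4, B=1, C=6, H=9, I=3, Q=2, U=7, V=8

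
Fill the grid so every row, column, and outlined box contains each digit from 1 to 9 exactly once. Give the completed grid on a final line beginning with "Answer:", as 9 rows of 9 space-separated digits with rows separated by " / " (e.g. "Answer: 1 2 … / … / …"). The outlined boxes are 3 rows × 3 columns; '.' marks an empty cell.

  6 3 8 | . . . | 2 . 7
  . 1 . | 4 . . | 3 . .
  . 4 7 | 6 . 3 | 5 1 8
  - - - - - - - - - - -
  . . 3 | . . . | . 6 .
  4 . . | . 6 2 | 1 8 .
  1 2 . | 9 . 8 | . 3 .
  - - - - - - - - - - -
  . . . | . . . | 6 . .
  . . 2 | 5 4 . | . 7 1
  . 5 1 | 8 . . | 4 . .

Step 1. [r2c8∈{9}] r2c8's peers cover all but 9. So r2c8=9.
Step 2. [r7c4∈{1,2,3,7}] col 4 places 2 nowhere but r7c4 ⇒ r7c4=2.
Step 3. [r3c1∈{2,9}] in box 1, 9 fits only at r3c1. So r3c1=9.
Step 4. [r2c3∈{5}] r2c3 has the single candidate 5. So r2c3=5.
Step 5. [r4c1∈{5,7,8}] in col 1, 5 fits only at r4c1. So r4c1=5.
Step 6. [r4c2∈{7,8,9}] r4c2 is the only open cell in row 4 admitting 8 ⇒ r4c2=8.
Step 7. [r2c6∈{7}] r2c6 is down to just 7, so r2c6=7.
Step 8. [r1c6∈{1,5,9}] 5 has one home in col 6: r1c6. So r1c6=5.
Step 9. [r5c9∈{5,9}] 5 has one home in row 5: r5c9. So r5c9=5.
Step 10. [r1c5∈{1,9}] 9 has one home in row 1: r1c5, so r1c5=9.
Step 11. [r7c1∈{3,7,8}] r7c1 is the only open cell in row 7 admitting 8 ⇒ r7c1=8.
Step 12. [r4c9∈{2,4,9}] r4c9 is the only open cell in row 4 admitting 2 ⇒ r4c9=2.
Step 13. [r5c2∈{7,9}] across box 4, 7 lands solely at r5c2. So r5c2=7.
Step 14. [r7c5∈{1,3,7}] row 7 places 7 nowhere but r7c5, so r7c5=7.
Step 15. [r7c2∈{9}] r7c2's peers cover all but 9, so r7c2=9.
Step 16. [r9c9∈{3,9}] across col 9, 9 lands solely at r9c9, so r9c9=9.
Step 17. [r4c5∈{1}] r4c5 has the single candidate 1, so r4c5=1.
Step 18. [r9c5∈{3}] r9c5 has the single candidate 3. So r9c5=3.
Step 19. [r4c4∈{7}] r4c4 has the single candidate 7. So r4c4=7.
Step 20. [r2c1∈{2}] r2c1's peers cover all but 2. So r2c1=2.
Step 21. [r8c6∈{6,9}] 9 has one home in row 8: r8c6, so r8c6=9.
Step 22. [r8c1∈{3}] nothing but 3 survives at r8c1, so r8c1=3.
Step 23. [r8c7∈{8}] r8c7's peers cover all but 8. So r8c7=8.
Step 24. [r5c4∈{3}] r5c4 has the single candidate 3 ⇒ r5c4=3.
Step 25. [r7c3∈{4}] only 4 remains possible at r7c3. So r7c3=4.
Step 26. [r9c6∈{6}] r9c6 is down to just 6 ⇒ r9c6=6.
Step 27. [r7c8∈{5}] r7c8 has the single candidate 5 ⇒ r7c8=5.
Step 28. [r6c7∈{7}] r6c7's peers cover all but 7. So r6c7=7.
Step 29. [r6c5∈{5}] r6c5's peers cover all but 5. So r6c5=5.
Step 30. [r3c5∈{2}] nothing but 2 survives at r3c5 ⇒ r3c5=2.
Step 31. [r9c1∈{7}] r9c1's peers cover all but 7, so r9c1=7.
Step 32. [r2c9∈{6}] only 6 remains possible at r2c9, so r2c9=6.
Step 33. [r9c8∈{2}] r9c8 is down to just 2, so r9c8=2.
Step 34. [r8c2∈{6}] only 6 remains possible at r8c2. So r8c2=6.
Step 35. [r2c5∈{8}] r2c5 has the single candidate 8. So r2c5=8.
Step 36. [r6c9∈{4}] only 4 remains possible at r6c9. So r6c9=4.
Step 37. [r1c8∈{4}] only 4 remains possible at r1c8, so r1c8=4.
Step 38. [r6c3∈{6}] only 6 remains possible at r6c3 ⇒ r6c3=6.
Step 39. [r7c9∈{3}] only 3 remains possible at r7c9. So r7c9=3.
Step 40. [r4c7∈{9}] r4c7 has the single candidate 9 ⇒ r4c7=9.
Step 41. [r5c3∈{9}] r5c3 has the single candidate 9 ⇒ r5c3=9.
Step 42. [r7c6∈{1}] nothing but 1 survives at r7c6. So r7c6=1.
Step 43. [r4c6∈{4}] r4c6 has the single candidate 4. So r4c6=4.
Step 44. [r1c4∈{1}] only 1 remains possible at r1c4. So r1c4=1.

Answer: 6 3 8 1 9 5 2 4 7 / 2 1 5 4 8 7 3 9 6 / 9 4 7 6 2 3 5 1 8 / 5 8 3 7 1 4 9 6 2 / 4 7 9 3 6 2 1 8 5 / 1 2 6 9 5 8 7 3 4 / 8 9 4 2 7 1 6 5 3 / 3 6 2 5 4 9 8 7 1 / 7 5 1 8 3 6 4 2 9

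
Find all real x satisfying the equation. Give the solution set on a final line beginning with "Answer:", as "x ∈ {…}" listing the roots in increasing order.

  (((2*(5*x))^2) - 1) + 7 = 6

Step 1. [(((2*(5*x))^2) - 1) + 7 = 6] peel the +7: subtract 7 from each side ⇒ sub: ((2*(5*x))^2) - 1 = -1.
Step 2. [((2*(5*x))^2) - 1 = -1] peel the -1: add 1 from each side, so sub: (2*(5*x))^2 = 0.
Step 3. [(2*(5*x))^2 = 0] 0 ≥ 0, LHS is (·)² — take ±√. So sqrt: 2*(5*x) = 0.
Step 4. [2*(5*x) = 0] 2·(inner) — divide through by 2 ⇒ div: 5*x = 0.
Step 5. [5*x = 0] 5·(inner) — divide through by 5. So div: x = 0.

Answer: x ∈ {0}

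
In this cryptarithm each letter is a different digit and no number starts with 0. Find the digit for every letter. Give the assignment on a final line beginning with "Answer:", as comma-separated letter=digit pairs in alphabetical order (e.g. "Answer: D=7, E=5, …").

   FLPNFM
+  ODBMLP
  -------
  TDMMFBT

Step 1. [col 1: M + P ≡ T (mod 10)] M=2 is one option consistent with column 1 (M + P ≡ T (mod 10), carry-in 0) — take it, so M=2.
Step 2. [col 1: M + P ≡ T (mod 10)] several values work for T in column 1 (M + P ≡ T (mod 10), carry-in 0); try T=1 ⇒ T=1.
Step 3. [col 1: M + P ≡ T (mod 10)] column 1 reads M+P+carry(0)=T with M=2, T=1; with digits 1,2 already taken and all letters distinct, the only value for P is 9. So P=9.
Step 4. [col 2: F + L ≡ B (mod 10)] several values work for B in column 2 (F + L ≡ B (mod 10), carry-in 1); try B=3, so B=3.
Step 5. [col 2: F + L ≡ B (mod 10)] several values work for F in column 2 (F + L ≡ B (mod 10), carry-in 1); try F=7. So F=7.
Step 6. [col 2: F + L ≡ B (mod 10)] column 2 reads F+L+carry(1)=B with F=7, B=3; with digits 1,2,3,7,9 already taken and all letters distinct, the only value for L is 5. So L=5.
Step 7. [col 3: N + M ≡ F (mod 10)] from column 3 (M=2, F=7, carry-in 1, digits 1,2,3,5,7,9 already taken and all letters distinct): N must equal 4 ⇒ N=4.
Step 8. [col 5: L + D ≡ M (mod 10)] in column 5 we have L+D≡M with carry-in 1; given L=5, M=2 and digits 1,2,3,4,5,7,9 already taken and all letters distinct, that pins D to 6, so D=6.
Step 9. [col 6: F + O ≡ D (mod 10)] from column 6 (F=7, D=6, carry-in 1, digits 1,2,3,4,5,6,7,9 already taken and all letters distinct): O must equal 8. So O=8.

Answer: B=3, D=6, F=7, L=5, M=2, N=4, O=8, P=9, T=1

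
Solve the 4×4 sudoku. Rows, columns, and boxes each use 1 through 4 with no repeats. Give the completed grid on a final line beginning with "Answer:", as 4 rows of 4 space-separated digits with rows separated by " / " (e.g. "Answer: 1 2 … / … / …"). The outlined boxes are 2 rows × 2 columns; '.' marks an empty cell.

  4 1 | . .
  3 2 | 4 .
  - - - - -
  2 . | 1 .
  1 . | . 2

Step 1. [r4c3∈{3}] nothing but 3 survives at r4c3, so r4c3=3.
Step 2. [r3c4∈{4}] r3c4 has the single candidate 4, so r3c4=4.
Step 3. [r1c3∈{2}] nothing but 2 survives at r1c3. So r1c3=2.
Step 4. [r1c4∈{3}] nothing but 3 survives at r1c4. So r1c4=3.
Step 5. [r4c2∈{4}] nothing but 4 survives at r4c2 ⇒ r4c2=4.
Step 6. [r2c4∈{1}] only 1 remains possible at r2c4 ⇒ r2c4=1.
Step 7. [r3c2∈{3}] r3c2's peers cover all but 3. So r3c2=3.

Answer: 4 1 2 3 / 3 2 4 1 / 2 3 1 4 / 1 4 3 2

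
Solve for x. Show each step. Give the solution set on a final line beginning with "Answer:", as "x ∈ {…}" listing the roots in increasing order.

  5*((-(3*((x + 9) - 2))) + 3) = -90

Step 1. [5*((-(3*((x + 9) - 2))) + 3) = -90] leading coefficient 5: divide by 5. So div: (-(3*((x + 9) - 2))) + 3 = -18.
Step 2. [(-(3*((x + 9) - 2))) + 3 = -18] peel the +3: subtract 3 from each side ⇒ sub: -(3*((x + 9) - 2)) = -21.
Step 3. [-(3*((x + 9) - 2)) = -21] leading − — multiply by −1 ⇒ neg: 3*((x + 9) - 2) = 21.
Step 4. [3*((x + 9) - 2) = 21] LHS = 3·(…); ÷3 both sides. So div: (x + 9) - 2 = 7.
Step 5. [(x + 9) - 2 = 7] -2 is outermost — add 2 both sides ⇒ sub: x + 9 = 9.
Step 6. [x + 9 = 9] 9 comes off first (subtract 9). So sub: x = 0.

Answer: x ∈ {0}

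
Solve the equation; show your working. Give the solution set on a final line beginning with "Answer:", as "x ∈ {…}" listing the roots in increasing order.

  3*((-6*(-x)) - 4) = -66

Step 1. [3*((-6*(-x)) - 4) = -66] LHS = 3·(…); ÷3 both sides. So div: (-6*(-x)) - 4 = -22.
Step 2. [(-6*(-x)) - 4 = -22] add 4: x sits inside (… - 4), so sub: -6*(-x) = -18.
Step 3. [-6*(-x) = -18] leading coefficient -6: divide by -6. So div: -x = 3.
Step 4. [-x = 3] flip signs both sides. So neg: x = -3.

Answer: x ∈ {-3}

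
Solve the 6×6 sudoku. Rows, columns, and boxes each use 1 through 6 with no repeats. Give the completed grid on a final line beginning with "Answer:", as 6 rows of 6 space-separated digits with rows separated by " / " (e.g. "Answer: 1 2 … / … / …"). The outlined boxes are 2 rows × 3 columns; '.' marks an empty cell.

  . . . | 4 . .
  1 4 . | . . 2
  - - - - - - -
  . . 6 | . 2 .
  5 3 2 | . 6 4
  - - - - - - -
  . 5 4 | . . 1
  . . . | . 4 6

Step 1. [r5c5∈{3}] r5c5 has the single candidate 3, so r5c5=3.
Step 2. [r2c5∈{5}] only 5 remains possible at r2c5 ⇒ r2c5=5.
Step 3. [r1c6∈{3}] r1c6 has the single candidate 3 ⇒ r1c6=3.
Step 4. [r6c4∈{2,5}] 5 has one home in row 6: r6c4, so r6c4=5.
Step 5. [r3c2∈{1}] only 1 remains possible at r3c2. So r3c2=1.
Step 6. [r6c2∈{2}] r6c2's peers cover all but 2. So r6c2=2.
Step 7. [r6c3∈{1,3}] row 6 places 1 nowhere but r6c3. So r6c3=1.
Step 8. [r1c1∈{2,6}] row 1 places 2 nowhere but r1c1 ⇒ r1c1=2.
Step 9. [r3c6∈{5}] only 5 remains possible at r3c6. So r3c6=5.
Step 10. [r2c4∈{6}] nothing but 6 survives at r2c4 ⇒ r2c4=6.
Step 11. [r2c3∈{3}] r2c3 has the single candidate 3. So r2c3=3.
Step 12. [r3c1∈{4}] nothing but 4 survives at r3c1, so r3c1=4.
Step 13. [r6c1∈{3}] r6c1's peers cover all but 3. So r6c1=3.
Step 14. [r1c5∈{1}] r1c5 is down to just 1 ⇒ r1c5=1.
Step 15. [r1c3∈{5}] r1c3 is down to just 5. So r1c3=5.
Step 16. [r5c1∈{6}] nothing but 6 survives at r5c1 ⇒ r5c1=6.
Step 17. [r4c4∈{1}] r4c4 has the single candidate 1 ⇒ r4c4=1.
Step 18. [r1c2∈{6}] nothing but 6 survives at r1c2 ⇒ r1c2=6.
Step 19. [r3c4∈{3}] r3c4's peers cover all but 3 ⇒ r3c4=3.
Step 20. [r5c4∈{2}] r5c4 is down to just 2 ⇒ r5c4=2.

Answer: 2 6 5 4 1 3 / 1 4 3 6 5 2 / 4 1 6 3 2 5 / 5 3 2 1 6 4 / 6 5 4 2 3 1 / 3 2 1 5 4 6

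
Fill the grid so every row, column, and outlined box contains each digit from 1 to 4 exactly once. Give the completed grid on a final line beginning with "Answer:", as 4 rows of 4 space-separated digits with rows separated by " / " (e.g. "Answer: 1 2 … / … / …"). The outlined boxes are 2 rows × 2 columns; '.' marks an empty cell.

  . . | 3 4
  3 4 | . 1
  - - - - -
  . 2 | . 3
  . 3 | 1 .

Step 1. [r3c1∈{1,4}] across row 3, 1 lands solely at r3c1, so r3c1=1.
Step 2. [r1c1∈{2}] nothing but 2 survives at r1c1. So r1c1=2.
Step 3. [r4c1∈{4}] r4c1's peers cover all but 4. So r4c1=4.
Step 4. [r1c2∈{1}] r1c2 has the single candidate 1. So r1c2=1.
Step 5. [r2c3∈{2}] r2c3 is down to just 2. So r2c3=2.
Step 6. [r3c3∈{4}] r3c3 has the single candidate 4. So r3c3=4.
Step 7. [r4c4∈{2}] nothing but 2 survives at r4c4 ⇒ r4c4=2.

Answer: 2 1 3 4 / 3 4 2 1 / 1 2 4 3 / 4 3 1 2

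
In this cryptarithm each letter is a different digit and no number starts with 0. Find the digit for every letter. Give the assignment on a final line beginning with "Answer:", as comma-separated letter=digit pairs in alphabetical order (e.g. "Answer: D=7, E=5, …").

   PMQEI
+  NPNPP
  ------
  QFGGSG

Step 1. [col 1: I + P ≡ G (mod 10)] P=4 is one option consistent with column 1 (I + P ≡ G (mod 10), carry-in 0) — take it ⇒ P=4.
Step 2. [col 1: I + P ≡ G (mod 10)] several values work for I in column 1 (I + P ≡ G (mod 10), carry-in 0); try I=6, so I=6.
Step 3. [col 1: I + P ≡ G (mod 10)] from column 1 (I=6, P=4, carry-in 0, digits 4,6 already taken and all letters distinct): G must equal 0. So G=0.
Step 4. [Q] Q is the leading digit of a 6-digit sum of two 5-digit numbers; the final carry is exactly 1 ⇒ Q=1.
Step 5. [col 2: E + P ≡ S (mod 10)] E=7 is one option consistent with column 2 (E + P ≡ S (mod 10), carry-in 1) — take it, so E=7.
Step 6. [col 2: E + P ≡ S (mod 10)] column 2: given E=7, P=4, carry-in 1, and digits 0,1,4,6,7 already taken and all letters distinct, E+P≡S (mod 10) forces S=2. So S=2.
Step 7. [col 3: Q + N ≡ G (mod 10)] column 3: given Q=1, G=0, carry-in 1, and digits 0,1,2,4,6,7 already taken and all letters distinct, Q+N≡G (mod 10) forces N=8, so N=8.
Step 8. [col 4: M + P ≡ G (mod 10)] column 4: given P=4, G=0, carry-in 1, and digits 0,1,2,4,6,7,8 already taken and all letters distinct, M+P≡G (mod 10) forces M=5 ⇒ M=5.
Step 9. [col 5: P + N ≡ F (mod 10)] column 5: given P=4, N=8, carry-in 1, and digits 0,1,2,4,5,6,7,8 already taken and all letters distinct, P+N≡F (mod 10) forces F=3, so F=3.

Answer: E=7, F=3, G=0, I=6, M=5, N=8, P=4, Q=1, S=2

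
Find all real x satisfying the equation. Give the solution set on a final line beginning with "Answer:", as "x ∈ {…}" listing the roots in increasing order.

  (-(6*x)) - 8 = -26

Step 1. [(-(6*x)) - 8 = -26] 8 comes off first (add 8) ⇒ sub: -(6*x) = -18.
Step 2. [-(6*x) = -18] leading − — multiply by −1. So neg: 6*x = 18.
Step 3. [6*x = 18] 6 out front; divide by 6, so div: x = 3.

Answer: x ∈ {3}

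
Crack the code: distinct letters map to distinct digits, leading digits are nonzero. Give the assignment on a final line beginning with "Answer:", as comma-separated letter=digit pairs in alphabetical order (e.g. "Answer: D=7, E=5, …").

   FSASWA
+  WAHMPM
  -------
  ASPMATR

Step 1. [col 1: A + M ≡ R (mod 10)] no forcing yet in column 1 (carry-in 0); M=8 is free and consistent — try it, so M=8.
Step 2. [col 1: A + M ≡ R (mod 10)] several values work for R in column 1 (A + M ≡ R (mod 10), carry-in 0); try R=9. So R=9.
Step 3. [col 1: A + M ≡ R (mod 10)] column 1 reads A+M+carry(0)=R with M=8, R=9; with digits 8,9 already taken and all letters distinct, the only value for A is 1. So A=1.
Step 4. [col 2: W + P ≡ T (mod 10)] no forcing yet in column 2 (carry-in 0); W=7 is free and consistent — try it ⇒ W=7.
Step 5. [col 2: W + P ≡ T (mod 10)] no forcing yet in column 2 (carry-in 0); P=3 is free and consistent — try it. So P=3.
Step 6. [col 2: W + P ≡ T (mod 10)] from column 2 (W=7, P=3, carry-in 0, digits 1,3,7,8,9 already taken and all letters distinct): T must equal 0 ⇒ T=0.
Step 7. [col 3: S + M ≡ A (mod 10)] column 3 reads S+M+carry(1)=A with M=8, A=1; with digits 0,1,3,7,8,9 already taken and all letters distinct, the only value for S is 2 ⇒ S=2.
Step 8. [col 4: A + H ≡ M (mod 10)] column 4 reads A+H+carry(1)=M with A=1, M=8; with digits 0,1,2,3,7,8,9 already taken and all letters distinct, the only value for H is 6 ⇒ H=6.
Step 9. [col 6: F + W ≡ S (mod 10)] column 6 reads F+W+carry(0)=S with W=7, S=2; with digits 0,1,2,3,6,7,8,9 already taken and all letters distinct, the only value for F is 5. So F=5.

Answer: A=1, F=5, H=6, M=8, P=3, R=9, S=2, T=0, W=7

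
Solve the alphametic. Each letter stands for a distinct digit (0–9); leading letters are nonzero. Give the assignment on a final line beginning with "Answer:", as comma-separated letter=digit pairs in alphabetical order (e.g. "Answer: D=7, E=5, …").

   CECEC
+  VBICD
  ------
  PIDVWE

Step 1. [P] the sum has 6 digits but both addends have 5; that extra leading digit P is the final carry, namely 1 ⇒ P=1.
Step 2. [col 1: C + D ≡ E (mod 10)] no forcing yet in column 1 (carry-in 0); C=4 is free and consistent — try it ⇒ C=4.
Step 3. [col 1: C + D ≡ E (mod 10)] D=5 is one option consistent with column 1 (C + D ≡ E (mod 10), carry-in 0) — take it ⇒ D=5.
Step 4. [col 1: C + D ≡ E (mod 10)] from column 1 (C=4, D=5, carry-in 0, digits 1,4,5 already taken and all letters distinct): E must equal 9 ⇒ E=9.
Step 5. [col 2: E + C ≡ W (mod 10)] in column 2 we have E+C≡W with carry-in 0; given E=9, C=4 and digits 1,4,5,9 already taken and all letters distinct, that pins W to 3, so W=3.
Step 6. [col 3: C + I ≡ V (mod 10)] no forcing yet in column 3 (carry-in 1); V=7 is free and consistent — try it, so V=7.
Step 7. [col 3: C + I ≡ V (mod 10)] in column 3 we have C+I≡V with carry-in 1; given C=4, V=7 and digits 1,3,4,5,7,9 already taken and all letters distinct, that pins I to 2, so I=2.
Step 8. [col 4: E + B ≡ D (mod 10)] from column 4 (E=9, D=5, carry-in 0, digits 1,2,3,4,5,7,9 already taken and all letters distinct): B must equal 6. So B=6.

Answer: B=6, C=4, D=5, E=9, I=2, P=1, V=7, W=3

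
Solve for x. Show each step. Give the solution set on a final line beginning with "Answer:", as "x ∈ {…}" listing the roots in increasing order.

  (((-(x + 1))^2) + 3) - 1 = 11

Step 1. [(((-(x + 1))^2) + 3) - 1 = 11] 1 comes off first (add 1), so sub: ((-(x + 1))^2) + 3 = 12.
Step 2. [((-(x + 1))^2) + 3 = 12] peel the +3: subtract 3 from each side ⇒ sub: (-(x + 1))^2 = 9.
Step 3. [(-(x + 1))^2 = 9] √ both sides: 9 ≥ 0 gives two branches. So sqrt: -(x + 1) = 3 or -3.
Step 4. [-(x + 1) = 3 or -3] LHS negated; negate both sides. So neg: x + 1 = -3 or 3.
Step 5. [x + 1 = -3 or 3] peel the +1: subtract 1 from each side. So sub: x = -4 or 2.

Answer: x ∈ {-4, 2}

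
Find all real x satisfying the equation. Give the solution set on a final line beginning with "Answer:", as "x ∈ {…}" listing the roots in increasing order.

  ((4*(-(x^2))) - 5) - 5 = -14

Step 1. [((4*(-(x^2))) - 5) - 5 = -14] 5 comes off first (add 5) ⇒ sub: (4*(-(x^2))) - 5 = -9.
Step 2. [(4*(-(x^2))) - 5 = -9] 5 comes off first (add 5) ⇒ sub: 4*(-(x^2)) = -4.
Step 3. [4*(-(x^2)) = -4] 4 out front; divide by 4. So div: -(x^2) = -1.
Step 4. [-(x^2) = -1] leading − — multiply by −1, so neg: x^2 = 1.
Step 5. [x^2 = 1] √ both sides: 1 ≥ 0 gives two branches. So sqrt: x = 1 or -1.

Answer: x ∈ {-1, 1}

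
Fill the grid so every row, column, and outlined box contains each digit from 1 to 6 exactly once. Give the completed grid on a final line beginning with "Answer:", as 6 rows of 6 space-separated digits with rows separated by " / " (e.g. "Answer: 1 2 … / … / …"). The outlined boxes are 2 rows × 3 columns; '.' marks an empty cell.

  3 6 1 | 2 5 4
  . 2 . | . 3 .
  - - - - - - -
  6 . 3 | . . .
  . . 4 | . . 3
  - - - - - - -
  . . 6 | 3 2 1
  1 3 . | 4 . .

Step 1. [r2c4∈{1,6}] r2c4 is the only open cell in row 2 admitting 1. So r2c4=1.
Step 2. [r3c4∈{5}] r3c4's peers cover all but 5, so r3c4=5.
Step 3. [r5c2∈{4,5}] r5c2 is the only open cell in col 2 admitting 4 ⇒ r5c2=4.
Step 4. [r5c1∈{5}] r5c1 is down to just 5. So r5c1=5.
Step 5. [r3c2∈{1}] r3c2 has the single candidate 1, so r3c2=1.
Step 6. [r6c5∈{6}] only 6 remains possible at r6c5. So r6c5=6.
Step 7. [r4c4∈{6}] r4c4 is down to just 6. So r4c4=6.
Step 8. [r2c3∈{5}] r2c3's peers cover all but 5. So r2c3=5.
Step 9. [r4c5∈{1}] nothing but 1 survives at r4c5, so r4c5=1.
Step 10. [r3c6∈{2}] only 2 remains possible at r3c6, so r3c6=2.
Step 11. [r4c2∈{5}] only 5 remains possible at r4c2. So r4c2=5.
Step 12. [r2c1∈{4}] r2c1 has the single candidate 4, so r2c1=4.
Step 13. [r6c3∈{2}] only 2 remains possible at r6c3. So r6c3=2.
Step 14. [r2c6∈{6}] r2c6 is down to just 6, so r2c6=6.
Step 15. [r4c1∈{2}] nothing but 2 survives at r4c1, so r4c1=2.
Step 16. [r6c6∈{5}] r6c6's peers cover all but 5. So r6c6=5.
Step 17. [r3c5∈{4}] r3c5 is down to just 4, so r3c5=4.

Answer: 3 6 1 2 5 4 / 4 2 5 1 3 6 / 6 1 3 5 4 2 / 2 5 4 6 1 3 / 5 4 6 3 2 1 / 1 3 2 4 6 5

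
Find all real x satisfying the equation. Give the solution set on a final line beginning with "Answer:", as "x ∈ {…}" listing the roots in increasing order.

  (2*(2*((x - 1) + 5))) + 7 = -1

Step 1. [(2*(2*((x - 1) + 5))) + 7 = -1] the outer +7 inverts by subtracting 7. So sub: 2*(2*((x - 1) + 5)) = -8.
Step 2. [2*(2*((x - 1) + 5)) = -8] 2 out front; divide by 2. So div: 2*((x - 1) + 5) = -4.
Step 3. [2*((x - 1) + 5) = -4] leading coefficient 2: divide by 2 ⇒ div: (x - 1) + 5 = -2.
Step 4. [(x - 1) + 5 = -2] subtract 5: x sits inside (… + 5). So sub: x - 1 = -7.
Step 5. [x - 1 = -7] peel the -1: add 1 from each side, so sub: x = -6.

Answer: x ∈ {-6}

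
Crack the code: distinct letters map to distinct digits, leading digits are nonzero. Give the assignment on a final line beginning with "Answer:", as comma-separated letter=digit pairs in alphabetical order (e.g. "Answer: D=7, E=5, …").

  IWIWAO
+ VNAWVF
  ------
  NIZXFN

Step 1. [col 1: O + F ≡ N (mod 10)] F=8 is one option consistent with column 1 (O + F ≡ N (mod 10), carry-in 0) — take it ⇒ F=8.
Step 2. [col 1: O + F ≡ N (mod 10)] several values work for N in column 1 (O + F ≡ N (mod 10), carry-in 0); try N=7 ⇒ N=7.
Step 3. [col 1: O + F ≡ N (mod 10)] column 1 reads O+F+carry(0)=N with F=8, N=7; with digits 7,8 already taken and all letters distinct, the only value for O is 9. So O=9.
Step 4. [col 2: A + V ≡ F (mod 10)] several values work for V in column 2 (A + V ≡ F (mod 10), carry-in 1); try V=4, so V=4.
Step 5. [col 2: A + V ≡ F (mod 10)] in column 2 we have A+V≡F with carry-in 1; given V=4, F=8 and digits 4,7,8,9 already taken and all letters distinct, that pins A to 3. So A=3.
Step 6. [col 3: W + W ≡ X (mod 10)] several values work for X in column 3 (W + W ≡ X (mod 10), carry-in 0); try X=0, so X=0.
Step 7. [col 3: W + W ≡ X (mod 10)] from column 3 (X=0, carry-in 0, digits 0,3,4,7,8,9 already taken and all letters distinct): W must equal 5, so W=5.
Step 8. [col 4: I + A ≡ Z (mod 10)] column 4 reads I+A+carry(1)=Z with A=3; with digits 0,3,4,5,7,8,9 already taken and all letters distinct, the only value for I is 2, so I=2.
Step 9. [col 4: I + A ≡ Z (mod 10)] column 4: given I=2, A=3, carry-in 1, and digits 0,2,3,4,5,7,8,9 already taken and all letters distinct, I+A≡Z (mod 10) forces Z=6 ⇒ Z=6.

Answer: A=3, F=8, I=2, N=7, O=9, V=4, W=5, X=0, Z=6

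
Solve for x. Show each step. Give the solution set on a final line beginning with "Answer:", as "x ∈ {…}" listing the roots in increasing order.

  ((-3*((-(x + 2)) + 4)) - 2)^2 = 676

Step 1. [((-3*((-(x + 2)) + 4)) - 2)^2 = 676] √ both sides: 676 ≥ 0 gives two branches. So sqrt: (-3*((-(x + 2)) + 4)) - 2 = 26 or -26.
Step 2. [(-3*((-(x + 2)) + 4)) - 2 = 26 or -26] peel the -2: add 2 from each side. So sub: -3*((-(x + 2)) + 4) = 28 or -24.
Step 3. [-3*((-(x + 2)) + 4) = 28 or -24] LHS = -3·(…); ÷-3 both sides ⇒ div: (-(x + 2)) + 4 = -28/3 or 8.
Step 4. [(-(x + 2)) + 4 = -28/3 or 8] peel the +4: subtract 4 from each side ⇒ sub: -(x + 2) = -40/3 or 4.
Step 5. [-(x + 2) = -40/3 or 4] LHS negated; negate both sides ⇒ neg: x + 2 = 40/3 or -4.
Step 6. [x + 2 = 40/3 or -4] peel the +2: subtract 2 from each side. So sub: x = 34/3 or -6.

Answer: x ∈ {-6, 34/3}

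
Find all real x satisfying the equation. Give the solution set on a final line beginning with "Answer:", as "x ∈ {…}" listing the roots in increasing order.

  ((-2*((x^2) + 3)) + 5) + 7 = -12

Step 1. [((-2*((x^2) + 3)) + 5) + 7 = -12] +7 is outermost — subtract 7 both sides, so sub: (-2*((x^2) + 3)) + 5 = -19.
Step 2. [(-2*((x^2) + 3)) + 5 = -19] peel the +5: subtract 5 from each side ⇒ sub: -2*((x^2) + 3) = -24.
Step 3. [-2*((x^2) + 3) = -24] leading coefficient -2: divide by -2 ⇒ div: (x^2) + 3 = 12.
Step 4. [(x^2) + 3 = 12] +3 is outermost — subtract 3 both sides. So sub: x^2 = 9.
Step 5. [x^2 = 9] LHS squared, RHS 9 ≥ 0: apply √ (±), so sqrt: x = 3 or -3.

Answer: x ∈ {-3, 3}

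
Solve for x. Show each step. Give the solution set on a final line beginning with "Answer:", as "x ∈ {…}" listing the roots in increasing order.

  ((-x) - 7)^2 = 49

Step 1. [((-x) - 7)^2 = 49] LHS squared, RHS 49 ≥ 0: apply √ (±), so sqrt: (-x) - 7 = 7 or -7.
Step 2. [(-x) - 7 = 7 or -7] peel the -7: add 7 from each side ⇒ sub: -x = 14 or 0.
Step 3. [-x = 14 or 0] LHS negated; negate both sides ⇒ neg: x = -14 or 0.

Answer: x ∈ {-14, 0}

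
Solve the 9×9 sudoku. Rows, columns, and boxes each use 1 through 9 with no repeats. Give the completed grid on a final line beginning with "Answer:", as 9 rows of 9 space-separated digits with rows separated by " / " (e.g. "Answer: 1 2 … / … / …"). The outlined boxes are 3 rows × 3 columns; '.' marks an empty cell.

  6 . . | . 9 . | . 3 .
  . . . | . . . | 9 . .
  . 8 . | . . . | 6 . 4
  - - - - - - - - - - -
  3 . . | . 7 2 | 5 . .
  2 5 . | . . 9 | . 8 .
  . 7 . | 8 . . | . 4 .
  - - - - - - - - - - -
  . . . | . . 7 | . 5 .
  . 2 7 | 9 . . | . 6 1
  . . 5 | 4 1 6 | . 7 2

Step 1. [r7c9∈{3,8,9}] 9 has one home in box 9: r7c9, so r7c9=9.
Step 2. [r4c9∈{6}] r4c9 is down to just 6. So r4c9=6.
Step 3. [r4c4∈{1}] r4c4 is down to just 1, so r4c4=1.
Step 4. [r6c9∈{3}] only 3 remains possible at r6c9, so r6c9=3.
Step 5. [r6c6∈{5}] only 5 remains possible at r6c6 ⇒ r6c6=5.
Step 6. [r8c5∈{3,5,8}] row 8 places 5 nowhere but r8c5 ⇒ r8c5=5.
Step 7. [r6c5∈{6}] only 6 remains possible at r6c5, so r6c5=6.
Step 8. [r7c2∈{1,3,4,6}] r7c2 is the only open cell in col 2 admitting 6 ⇒ r7c2=6.
Step 9. [r5c4∈{3}] r5c4's peers cover all but 3 ⇒ r5c4=3.
Step 10. [r7c4∈{2}] r7c4 is down to just 2 ⇒ r7c4=2.
Step 11. [r5c9∈{7}] only 7 remains possible at r5c9. So r5c9=7.
Step 12. [r1c7∈{1,2,7,8}] r1c7 is the only open cell in col 7 admitting 7, so r1c7=7.
Step 13. [r1c3∈{1,2,4}] in row 1, 2 fits only at r1c3, so r1c3=2.
Step 14. [r4c3∈{4,8,9}] r4c3 is the only open cell in row 4 admitting 8. So r4c3=8.
Step 15. [r4c2∈{4,9}] across row 4, 4 lands solely at r4c2, so r4c2=4.
Step 16. [r1c2∈{1}] r1c2's peers cover all but 1 ⇒ r1c2=1.
Step 17. [r2c2∈{3}] r2c2 is down to just 3. So r2c2=3.
Step 18. [r2c3∈{4}] nothing but 4 survives at r2c3 ⇒ r2c3=4.
Step 19. [r9c7∈{3,8}] r9c7 is the only open cell in row 9 admitting 3. So r9c7=3.
Step 20. [r9c1∈{8,9}] 8 has one home in row 9: r9c1, so r9c1=8.
Step 21. [r1c4∈{5}] only 5 remains possible at r1c4 ⇒ r1c4=5.
Step 22. [r8c6∈{3,8}] in row 8, 3 fits only at r8c6. So r8c6=3.
Step 23. [r3c1∈{5,7,9}] 5 has one home in row 3: r3c1. So r3c1=5.
Step 24. [r5c7∈{1}] r5c7's peers cover all but 1. So r5c7=1.
Step 25. [r1c9∈{8}] only 8 remains possible at r1c9. So r1c9=8.
Step 26. [r8c7∈{4,8}] in row 8, 8 fits only at r8c7, so r8c7=8.
Step 27. [r2c6∈{1,8}] 8 has one home in col 6: r2c6 ⇒ r2c6=8.
Step 28. [r6c1∈{1,9}] across col 1, 9 lands solely at r6c1, so r6c1=9.
Step 29. [r7c1∈{1,4}] across col 1, 1 lands solely at r7c1 ⇒ r7c1=1.
Step 30. [r2c5∈{2}] only 2 remains possible at r2c5, so r2c5=2.
Step 31. [r3c4∈{7}] r3c4 is down to just 7, so r3c4=7.
Step 32. [r3c6∈{1}] r3c6's peers cover all but 1 ⇒ r3c6=1.
Step 33. [r1c6∈{4}] nothing but 4 survives at r1c6, so r1c6=4.
Step 34. [r7c7∈{4}] nothing but 4 survives at r7c7, so r7c7=4.
Step 35. [r6c3∈{1}] only 1 remains possible at r6c3. So r6c3=1.
Step 36. [r3c3∈{9}] r3c3 has the single candidate 9 ⇒ r3c3=9.
Step 37. [r6c7∈{2}] r6c7 is down to just 2, so r6c7=2.
Step 38. [r3c8∈{2}] nothing but 2 survives at r3c8, so r3c8=2.
Step 39. [r7c5∈{8}] nothing but 8 survives at r7c5 ⇒ r7c5=8.
Step 40. [r5c3∈{6}] only 6 remains possible at r5c3 ⇒ r5c3=6.
Step 41. [r7c3∈{3}] only 3 remains possible at r7c3 ⇒ r7c3=3.
Step 42. [r4c8∈{9}] r4c8 is down to just 9 ⇒ r4c8=9.
Step 43. [r2c4∈{6}] only 6 remains possible at r2c4 ⇒ r2c4=6.
Step 44. [r3c5∈{3}] r3c5 has the single candidate 3, so r3c5=3.
Step 45. [r2c8∈{1}] r2c8's peers cover all but 1 ⇒ r2c8=1.
Step 46. [r9c2∈{9}] nothing but 9 survives at r9c2. So r9c2=9.
Step 47. [r5c5∈{4}] r5c5 is down to just 4 ⇒ r5c5=4.
Step 48. [r8c1∈{4}] r8c1's peers cover all but 4, so r8c1=4.
Step 49. [r2c9∈{5}] r2c9 is down to just 5 ⇒ r2c9=5.
Step 50. [r2c1∈{7}] r2c1 is down to just 7 ⇒ r2c1=7.

Answer: 6 1 2 5 9 4 7 3 8 / 7 3 4 6 2 8 9 1 5 / 5 8 9 7 3 1 6 2 4 / 3 4 8 1 7 2 5 9 6 / 2 5 6 3 4 9 1 8 7 / 9 7 1 8 6 5 2 4 3 / 1 6 3 2 8 7 4 5 9 / 4 2 7 9 5 3 8 6 1 / 8 9 5 4 1 6 3 7 2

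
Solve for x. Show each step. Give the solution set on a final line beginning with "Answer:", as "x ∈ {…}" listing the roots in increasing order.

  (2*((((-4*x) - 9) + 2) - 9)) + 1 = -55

Step 1. [(2*((((-4*x) - 9) + 2) - 9)) + 1 = -55] subtract 1: x sits inside (… + 1) ⇒ sub: 2*((((-4*x) - 9) + 2) - 9) = -56.
Step 2. [2*((((-4*x) - 9) + 2) - 9) = -56] leading coefficient 2: divide by 2. So div: (((-4*x) - 9) + 2) - 9 = -28.
Step 3. [(((-4*x) - 9) + 2) - 9 = -28] add 9: x sits inside (… - 9), so sub: ((-4*x) - 9) + 2 = -19.
Step 4. [((-4*x) - 9) + 2 = -19] peel the +2: subtract 2 from each side ⇒ sub: (-4*x) - 9 = -21.
Step 5. [(-4*x) - 9 = -21] the outer -9 inverts by adding 9. So sub: -4*x = -12.
Step 6. [-4*x = -12] leading coefficient -4: divide by -4 ⇒ div: x = 3.

Answer: x ∈ {3}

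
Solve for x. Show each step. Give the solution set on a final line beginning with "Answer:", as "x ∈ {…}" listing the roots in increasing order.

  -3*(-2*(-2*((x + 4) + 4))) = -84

Step 1. [-3*(-2*(-2*((x + 4) + 4))) = -84] LHS = -3·(…); ÷-3 both sides. So div: -2*(-2*((x + 4) + 4)) = 28.
Step 2. [-2*(-2*((x + 4) + 4)) = 28] divide by the outer -2 ⇒ div: -2*((x + 4) + 4) = -14.
Step 3. [-2*((x + 4) + 4) = -14] LHS = -2·(…); ÷-2 both sides. So div: (x + 4) + 4 = 7.
Step 4. [(x + 4) + 4 = 7] 4 comes off first (subtract 4). So sub: x + 4 = 3.
Step 5. [x + 4 = 3] 4 comes off first (subtract 4). So sub: x = -1.

Answer: x ∈ {-1}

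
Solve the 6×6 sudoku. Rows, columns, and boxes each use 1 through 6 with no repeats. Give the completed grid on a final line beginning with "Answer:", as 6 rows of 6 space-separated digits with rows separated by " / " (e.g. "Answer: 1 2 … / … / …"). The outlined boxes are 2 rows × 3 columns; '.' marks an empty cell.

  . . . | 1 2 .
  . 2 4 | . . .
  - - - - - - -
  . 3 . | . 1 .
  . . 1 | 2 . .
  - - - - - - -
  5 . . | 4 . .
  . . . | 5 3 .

Step 1. [r4c5∈{4,5,6}] in col 5, 4 fits only at r4c5 ⇒ r4c5=4.
Step 2. [r4c1∈{6}] nothing but 6 survives at r4c1. So r4c1=6.
Step 3. [r5c5∈{6}] r5c5's peers cover all but 6, so r5c5=6.
Step 4. [r2c4∈{3,6}] r2c4 is the only open cell in col 4 admitting 3 ⇒ r2c4=3.
Step 5. [r4c2∈{5}] only 5 remains possible at r4c2 ⇒ r4c2=5.
Step 6. [r2c6∈{5,6}] 6 has one home in row 2: r2c6. So r2c6=6.
Step 7. [r3c3∈{2}] nothing but 2 survives at r3c3, so r3c3=2.
Step 8. [r6c2∈{1,4,6}] r6c2 is the only open cell in col 2 admitting 4. So r6c2=4.
Step 9. [r1c3∈{3,5,6}] in col 3, 5 fits only at r1c3 ⇒ r1c3=5.
Step 10. [r6c1∈{1,2}] 2 has one home in col 1: r6c1. So r6c1=2.
Step 11. [r5c6∈{1,2}] 2 has one home in row 5: r5c6 ⇒ r5c6=2.
Step 12. [r1c2∈{6}] r1c2's peers cover all but 6, so r1c2=6.
Step 13. [r4c6∈{3}] r4c6's peers cover all but 3 ⇒ r4c6=3.
Step 14. [r6c6∈{1}] r6c6's peers cover all but 1, so r6c6=1.
Step 15. [r5c3∈{3}] r5c3 is down to just 3, so r5c3=3.
Step 16. [r5c2∈{1}] r5c2 is down to just 1 ⇒ r5c2=1.
Step 17. [r3c1∈{4}] r3c1's peers cover all but 4, so r3c1=4.
Step 18. [r2c1∈{1}] r2c1 is down to just 1 ⇒ r2c1=1.
Step 19. [r1c6∈{4}] only 4 remains possible at r1c6. So r1c6=4.
Step 20. [r2c5∈{5}] r2c5 is down to just 5. So r2c5=5.
Step 21. [r3c6∈{5}] nothing but 5 survives at r3c6. So r3c6=5.
Step 22. [r3c4∈{6}] only 6 remains possible at r3c4. So r3c4=6.
Step 23. [r6c3∈{6}] r6c3 is down to just 6, so r6c3=6.
Step 24. [r1c1∈{3}] only 3 remains possible at r1c1. So r1c1=3.

Answer: 3 6 5 1 2 4 / 1 2 4 3 5 6 / 4 3 2 6 1 5 / 6 5 1 2 4 3 / 5 1 3 4 6 2 / 2 4 6 5 3 1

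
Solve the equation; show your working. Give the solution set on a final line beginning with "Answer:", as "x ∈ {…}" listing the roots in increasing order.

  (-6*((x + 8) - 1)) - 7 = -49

Step 1. [(-6*((x + 8) - 1)) - 7 = -49] peel the -7: add 7 from each side ⇒ sub: -6*((x + 8) - 1) = -42.
Step 2. [-6*((x + 8) - 1) = -42] -6·(inner) — divide through by -6. So div: (x + 8) - 1 = 7.
Step 3. [(x + 8) - 1 = 7] 1 comes off first (add 1), so sub: x + 8 = 8.
Step 4. [x + 8 = 8] the outer +8 inverts by subtracting 8. So sub: x = 0.

Answer: x ∈ {0}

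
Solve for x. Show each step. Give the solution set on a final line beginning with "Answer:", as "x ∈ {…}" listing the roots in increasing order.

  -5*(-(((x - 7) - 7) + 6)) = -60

Step 1. [-5*(-(((x - 7) - 7) + 6)) = -60] -5·(inner) — divide through by -5 ⇒ div: -(((x - 7) - 7) + 6) = 12.
Step 2. [-(((x - 7) - 7) + 6) = 12] LHS negated; negate both sides. So neg: ((x - 7) - 7) + 6 = -12.
Step 3. [((x - 7) - 7) + 6 = -12] subtract 6: x sits inside (… + 6). So sub: (x - 7) - 7 = -18.
Step 4. [(x - 7) - 7 = -18] peel the -7: add 7 from each side ⇒ sub: x - 7 = -11.
Step 5. [x - 7 = -11] peel the -7: add 7 from each side, so sub: x = -4.

Answer: x ∈ {-4}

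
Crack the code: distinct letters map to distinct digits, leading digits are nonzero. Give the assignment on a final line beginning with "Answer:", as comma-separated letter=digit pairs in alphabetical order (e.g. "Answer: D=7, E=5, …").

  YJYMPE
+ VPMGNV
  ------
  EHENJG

Step 1. [col 1: E + V ≡ G (mod 10)] no forcing yet in column 1 (carry-in 0); G=2 is free and consistent — try it. So G=2.
Step 2. [col 1: E + V ≡ G (mod 10)] E=8 is one option consistent with column 1 (E + V ≡ G (mod 10), carry-in 0) — take it, so E=8.
Step 3. [col 1: E + V ≡ G (mod 10)] in column 1 we have E+V≡G with carry-in 0; given E=8, G=2 and digits 2,8 already taken and all letters distinct, that pins V to 4 ⇒ V=4.
Step 4. [col 2: P + N ≡ J (mod 10)] several values work for N in column 2 (P + N ≡ J (mod 10), carry-in 1); try N=7, so N=7.
Step 5. [col 2: P + N ≡ J (mod 10)] several values work for P in column 2 (P + N ≡ J (mod 10), carry-in 1); try P=1. So P=1.
Step 6. [col 2: P + N ≡ J (mod 10)] from column 2 (P=1, N=7, carry-in 1, digits 1,2,4,7,8 already taken and all letters distinct): J must equal 9 ⇒ J=9.
Step 7. [col 3: M + G ≡ N (mod 10)] from column 3 (G=2, N=7, carry-in 0, digits 1,2,4,7,8,9 already taken and all letters distinct): M must equal 5. So M=5.
Step 8. [col 4: Y + M ≡ E (mod 10)] from column 4 (M=5, E=8, carry-in 0, digits 1,2,4,5,7,8,9 already taken and all letters distinct): Y must equal 3, so Y=3.
Step 9. [col 5: J + P ≡ H (mod 10)] column 5 reads J+P+carry(0)=H with J=9, P=1; with digits 1,2,3,4,5,7,8,9 already taken and all letters distinct, the only value for H is 0 ⇒ H=0.

Answer: E=8, G=2, H=0, J=9, M=5, N=7, P=1, V=4, Y=3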